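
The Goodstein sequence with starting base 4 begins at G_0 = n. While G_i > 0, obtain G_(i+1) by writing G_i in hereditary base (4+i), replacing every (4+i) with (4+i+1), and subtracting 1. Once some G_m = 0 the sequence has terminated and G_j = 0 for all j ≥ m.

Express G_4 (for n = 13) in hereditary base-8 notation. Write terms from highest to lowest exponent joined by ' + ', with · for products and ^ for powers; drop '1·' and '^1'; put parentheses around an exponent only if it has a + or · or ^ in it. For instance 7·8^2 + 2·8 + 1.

2·8 + 3

G_0=13  [base 4] 3·4 + 1  →[4↦5]→  3·5 + 1 = 16  −1 ⇒ G_1=15
G_1=15  [base 5] 3·5  →[5↦6]→  3·6 = 18  −1 ⇒ G_2=17
G_2=17  [base 6] 2·6 + 5  →[6↦7]→  2·7 + 5 = 19  −1 ⇒ G_3=18
G_3=18  [base 7] 2·7 + 4  →[7↦8]→  2·8 + 4 = 20  −1 ⇒ G_4=19
G_4=19  [base 8] 2·8 + 3  →[8↦9]→  2·9 + 3 = 21  −1 ⇒ G_5=20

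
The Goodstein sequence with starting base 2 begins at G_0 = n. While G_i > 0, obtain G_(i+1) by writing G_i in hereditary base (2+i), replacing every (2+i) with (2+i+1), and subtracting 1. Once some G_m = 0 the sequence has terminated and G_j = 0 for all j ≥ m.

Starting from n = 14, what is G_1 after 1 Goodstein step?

step 0: 14 = 2^(2 + 1) + 2^2 + 2; sub 3 for 2: 3^(3 + 1) + 3^3 + 3; = 111; G_1 = 111−1 = 110
step 1: 110 = 3^(3 + 1) + 3^3 + 2; sub 4 for 3: 4^(4 + 1) + 4^4 + 2; = 1282; G_2 = 1282−1 = 1281

110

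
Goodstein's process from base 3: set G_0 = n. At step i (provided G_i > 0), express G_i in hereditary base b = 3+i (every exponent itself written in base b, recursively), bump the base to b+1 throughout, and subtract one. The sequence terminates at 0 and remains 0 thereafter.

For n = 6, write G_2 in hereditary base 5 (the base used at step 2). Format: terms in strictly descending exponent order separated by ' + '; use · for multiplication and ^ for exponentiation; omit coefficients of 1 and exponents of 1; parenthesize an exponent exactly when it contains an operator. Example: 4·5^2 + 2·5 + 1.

5 + 2

(0) 6|_3 = 2·3 ↦ 2·4|_4 = 8 ⇒ 7
(1) 7|_4 = 4 + 3 ↦ 5 + 3|_5 = 8 ⇒ 7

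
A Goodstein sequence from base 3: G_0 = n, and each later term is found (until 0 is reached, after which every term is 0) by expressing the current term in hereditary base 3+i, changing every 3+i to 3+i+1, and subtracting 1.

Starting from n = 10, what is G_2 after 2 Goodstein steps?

24

10 —HB3→ 3^2 + 1 —bump→ 4^2 + 1 = 17 —(−1)→ 16
16 —HB4→ 4^2 —bump→ 5^2 = 25 —(−1)→ 24
24 —HB5→ 4·5 + 4 —bump→ 4·6 + 4 = 28 —(−1)→ 27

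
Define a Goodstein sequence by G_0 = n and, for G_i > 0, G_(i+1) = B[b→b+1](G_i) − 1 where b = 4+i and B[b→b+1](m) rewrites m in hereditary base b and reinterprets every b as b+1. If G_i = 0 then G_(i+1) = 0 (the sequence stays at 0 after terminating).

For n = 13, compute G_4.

19

step 0: 13 = 3·4 + 1; sub 5 for 4: 3·5 + 1; = 16; G_1 = 16−1 = 15
step 1: 15 = 3·5; sub 6 for 5: 3·6; = 18; G_2 = 18−1 = 17
step 2: 17 = 2·6 + 5; sub 7 for 6: 2·7 + 5; = 19; G_3 = 19−1 = 18
step 3: 18 = 2·7 + 4; sub 8 for 7: 2·8 + 4; = 20; G_4 = 20−1 = 19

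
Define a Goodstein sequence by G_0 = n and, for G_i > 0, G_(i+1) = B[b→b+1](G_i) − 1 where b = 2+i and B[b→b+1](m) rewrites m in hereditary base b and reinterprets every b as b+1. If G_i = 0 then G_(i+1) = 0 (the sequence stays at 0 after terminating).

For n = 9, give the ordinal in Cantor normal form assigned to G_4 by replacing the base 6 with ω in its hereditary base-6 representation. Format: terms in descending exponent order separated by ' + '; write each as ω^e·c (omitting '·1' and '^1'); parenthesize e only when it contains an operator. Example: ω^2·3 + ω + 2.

G_0 = 9. HB_2(9) = 2^(2 + 1) + 1. Bump = 82. G_1 = 81.
G_1 = 81. HB_3(81) = 3^(3 + 1). Bump = 1024. G_2 = 1023.
G_2 = 1023. HB_4(1023) = 3·4^4 + 3·4^3 + 3·4^2 + 3·4 + 3. Bump = 9843. G_3 = 9842.
G_3 = 9842. HB_5(9842) = 3·5^5 + 3·5^3 + 3·5^2 + 3·5 + 2. Bump = 140744. G_4 = 140743.
G_4 = 140743. HB_6(140743) = 3·6^6 + 3·6^3 + 3·6^2 + 3·6 + 1. Bump = 2471827. G_5 = 2471826.

ω^ω·3 + ω^3·3 + ω^2·3 + ω·3 + 1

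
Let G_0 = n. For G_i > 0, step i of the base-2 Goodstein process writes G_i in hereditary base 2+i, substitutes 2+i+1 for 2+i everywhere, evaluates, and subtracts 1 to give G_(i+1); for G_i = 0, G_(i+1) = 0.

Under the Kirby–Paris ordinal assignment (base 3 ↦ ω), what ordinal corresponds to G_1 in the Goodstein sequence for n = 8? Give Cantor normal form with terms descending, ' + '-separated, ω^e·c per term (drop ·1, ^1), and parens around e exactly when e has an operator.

G_0 = 8. HB_2(8) = 2^(2 + 1). Bump = 81. G_1 = 80.
G_1 = 80. HB_3(80) = 2·3^3 + 2·3^2 + 2·3 + 2. Bump = 554. G_2 = 553.

ω^ω·2 + ω^2·2 + ω·2 + 2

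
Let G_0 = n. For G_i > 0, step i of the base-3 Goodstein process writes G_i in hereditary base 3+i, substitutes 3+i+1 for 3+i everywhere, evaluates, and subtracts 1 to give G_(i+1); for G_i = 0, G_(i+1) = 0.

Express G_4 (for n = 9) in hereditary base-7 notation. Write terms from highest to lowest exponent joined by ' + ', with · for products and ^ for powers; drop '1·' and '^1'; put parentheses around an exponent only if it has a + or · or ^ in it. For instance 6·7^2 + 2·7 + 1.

3·7

G_0 = 9. HB_3(9) = 3^2. Bump = 16. G_1 = 15.
G_1 = 15. HB_4(15) = 3·4 + 3. Bump = 18. G_2 = 17.
G_2 = 17. HB_5(17) = 3·5 + 2. Bump = 20. G_3 = 19.
G_3 = 19. HB_6(19) = 3·6 + 1. Bump = 22. G_4 = 21.
G_4 = 21. HB_7(21) = 3·7. Bump = 24. G_5 = 23.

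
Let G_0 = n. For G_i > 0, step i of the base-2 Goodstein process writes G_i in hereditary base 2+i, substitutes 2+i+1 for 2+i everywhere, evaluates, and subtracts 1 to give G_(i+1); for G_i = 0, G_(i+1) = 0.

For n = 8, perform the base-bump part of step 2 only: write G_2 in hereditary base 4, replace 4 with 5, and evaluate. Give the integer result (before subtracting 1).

6311

[0] 8 ≡ 2^(2 + 1) (base 2). Lift 3: 81. −1: 80.
[1] 80 ≡ 2·3^3 + 2·3^2 + 2·3 + 2 (base 3). Lift 4: 554. −1: 553.
[2] 553 ≡ 2·4^4 + 2·4^2 + 2·4 + 1 (base 4). Lift 5: 6311. −1: 6310.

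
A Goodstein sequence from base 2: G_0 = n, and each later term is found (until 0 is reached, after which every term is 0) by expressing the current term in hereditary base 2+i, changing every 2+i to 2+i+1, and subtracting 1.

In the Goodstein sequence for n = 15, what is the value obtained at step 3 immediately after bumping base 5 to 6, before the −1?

G_0=15  [base 2] 2^(2 + 1) + 2^2 + 2 + 1  →[2↦3]→  3^(3 + 1) + 3^3 + 3 + 1 = 112  −1 ⇒ G_1=111
G_1=111  [base 3] 3^(3 + 1) + 3^3 + 3  →[3↦4]→  4^(4 + 1) + 4^4 + 4 = 1284  −1 ⇒ G_2=1283
G_2=1283  [base 4] 4^(4 + 1) + 4^4 + 3  →[4↦5]→  5^(5 + 1) + 5^5 + 3 = 18753  −1 ⇒ G_3=18752
G_3=18752  [base 5] 5^(5 + 1) + 5^5 + 2  →[5↦6]→  6^(6 + 1) + 6^6 + 2 = 326594  −1 ⇒ G_4=326593

326594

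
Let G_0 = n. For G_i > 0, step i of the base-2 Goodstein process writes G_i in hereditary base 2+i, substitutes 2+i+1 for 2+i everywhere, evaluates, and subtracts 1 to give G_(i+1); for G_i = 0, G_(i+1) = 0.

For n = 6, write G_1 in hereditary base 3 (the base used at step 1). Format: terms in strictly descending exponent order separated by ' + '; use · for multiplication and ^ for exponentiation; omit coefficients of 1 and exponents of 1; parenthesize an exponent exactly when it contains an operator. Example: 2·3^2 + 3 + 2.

G_0 = 6. HB_2(6) = 2^2 + 2. Bump = 30. G_1 = 29.
G_1 = 29. HB_3(29) = 3^3 + 2. Bump = 258. G_2 = 257.

3^3 + 2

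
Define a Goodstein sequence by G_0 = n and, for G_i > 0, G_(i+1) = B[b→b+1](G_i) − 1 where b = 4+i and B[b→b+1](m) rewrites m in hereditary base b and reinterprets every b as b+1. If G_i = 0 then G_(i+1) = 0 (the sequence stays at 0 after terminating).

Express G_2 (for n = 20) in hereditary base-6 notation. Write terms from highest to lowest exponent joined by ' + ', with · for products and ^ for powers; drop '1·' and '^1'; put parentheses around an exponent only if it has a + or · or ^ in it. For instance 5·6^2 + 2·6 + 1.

base 4: 20 = 4^2 + 4; at 5: 5^2 + 5 = 30; next = 29
base 5: 29 = 5^2 + 4; at 6: 6^2 + 4 = 40; next = 39
base 6: 39 = 6^2 + 3; at 7: 7^2 + 3 = 52; next = 51

6^2 + 3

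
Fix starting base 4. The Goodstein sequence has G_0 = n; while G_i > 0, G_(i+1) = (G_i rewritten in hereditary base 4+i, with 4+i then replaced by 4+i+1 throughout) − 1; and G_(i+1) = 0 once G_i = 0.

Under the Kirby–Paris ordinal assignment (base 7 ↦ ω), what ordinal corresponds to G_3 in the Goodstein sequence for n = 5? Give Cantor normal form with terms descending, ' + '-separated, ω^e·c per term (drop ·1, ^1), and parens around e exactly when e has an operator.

4

5 —HB4→ 4 + 1 —bump→ 5 + 1 = 6 —(−1)→ 5
5 —HB5→ 5 —bump→ 6 = 6 —(−1)→ 5
5 —HB6→ 5 —bump→ 5 = 5 —(−1)→ 4
4 —HB7→ 4 —bump→ 4 = 4 —(−1)→ 3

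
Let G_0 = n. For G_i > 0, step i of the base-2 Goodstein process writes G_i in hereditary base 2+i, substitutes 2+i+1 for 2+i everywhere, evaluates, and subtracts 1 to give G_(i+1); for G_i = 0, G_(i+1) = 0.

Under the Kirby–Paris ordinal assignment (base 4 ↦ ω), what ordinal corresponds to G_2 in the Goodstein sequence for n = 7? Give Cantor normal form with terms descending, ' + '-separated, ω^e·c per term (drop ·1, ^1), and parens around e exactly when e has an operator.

ω^ω + 3

i=0: 7 = 2^2 + 2 + 1 (b=2); 2→3: 3^3 + 3 + 1 = 31; 31−1 = 30
i=1: 30 = 3^3 + 3 (b=3); 3→4: 4^4 + 4 = 260; 260−1 = 259
i=2: 259 = 4^4 + 3 (b=4); 4→5: 5^5 + 3 = 3128; 3128−1 = 3127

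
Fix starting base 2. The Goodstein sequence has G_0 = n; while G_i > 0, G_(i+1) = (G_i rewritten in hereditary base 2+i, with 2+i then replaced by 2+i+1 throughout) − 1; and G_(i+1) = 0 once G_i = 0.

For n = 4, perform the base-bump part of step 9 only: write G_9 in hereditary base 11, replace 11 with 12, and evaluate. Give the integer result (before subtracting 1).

300

i=0: 4 = 2^2 (b=2); 2→3: 3^3 = 27; 27−1 = 26
i=1: 26 = 2·3^2 + 2·3 + 2 (b=3); 3→4: 2·4^2 + 2·4 + 2 = 42; 42−1 = 41
i=2: 41 = 2·4^2 + 2·4 + 1 (b=4); 4→5: 2·5^2 + 2·5 + 1 = 61; 61−1 = 60
i=3: 60 = 2·5^2 + 2·5 (b=5); 5→6: 2·6^2 + 2·6 = 84; 84−1 = 83
i=4: 83 = 2·6^2 + 6 + 5 (b=6); 6→7: 2·7^2 + 7 + 5 = 110; 110−1 = 109
i=5: 109 = 2·7^2 + 7 + 4 (b=7); 7→8: 2·8^2 + 8 + 4 = 140; 140−1 = 139
i=6: 139 = 2·8^2 + 8 + 3 (b=8); 8→9: 2·9^2 + 9 + 3 = 174; 174−1 = 173
i=7: 173 = 2·9^2 + 9 + 2 (b=9); 9→10: 2·10^2 + 10 + 2 = 212; 212−1 = 211
i=8: 211 = 2·10^2 + 10 + 1 (b=10); 10→11: 2·11^2 + 11 + 1 = 254; 254−1 = 253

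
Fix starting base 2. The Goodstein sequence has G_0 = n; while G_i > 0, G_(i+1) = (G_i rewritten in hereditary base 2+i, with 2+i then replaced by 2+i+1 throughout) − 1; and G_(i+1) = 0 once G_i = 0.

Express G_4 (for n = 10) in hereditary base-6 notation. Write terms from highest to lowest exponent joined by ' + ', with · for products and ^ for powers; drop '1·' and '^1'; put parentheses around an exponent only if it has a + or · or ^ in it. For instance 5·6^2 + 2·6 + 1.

5·6^6 + 5·6^5 + 5·6^4 + 5·6^3 + 5·6^2 + 5·6 + 5

10 —HB2→ 2^(2 + 1) + 2 —bump→ 3^(3 + 1) + 3 = 84 —(−1)→ 83
83 —HB3→ 3^(3 + 1) + 2 —bump→ 4^(4 + 1) + 2 = 1026 —(−1)→ 1025
1025 —HB4→ 4^(4 + 1) + 1 —bump→ 5^(5 + 1) + 1 = 15626 —(−1)→ 15625
15625 —HB5→ 5^(5 + 1) —bump→ 6^(6 + 1) = 279936 —(−1)→ 279935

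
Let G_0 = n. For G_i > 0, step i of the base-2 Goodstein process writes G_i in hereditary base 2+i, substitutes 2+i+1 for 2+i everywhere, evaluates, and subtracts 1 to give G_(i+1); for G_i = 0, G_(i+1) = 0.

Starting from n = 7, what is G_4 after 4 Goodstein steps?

46657

i=0: 7 = 2^2 + 2 + 1 (b=2); 2→3: 3^3 + 3 + 1 = 31; 31−1 = 30
i=1: 30 = 3^3 + 3 (b=3); 3→4: 4^4 + 4 = 260; 260−1 = 259
i=2: 259 = 4^4 + 3 (b=4); 4→5: 5^5 + 3 = 3128; 3128−1 = 3127
i=3: 3127 = 5^5 + 2 (b=5); 5→6: 6^6 + 2 = 46658; 46658−1 = 46657
i=4: 46657 = 6^6 + 1 (b=6); 6→7: 7^7 + 1 = 823544; 823544−1 = 823543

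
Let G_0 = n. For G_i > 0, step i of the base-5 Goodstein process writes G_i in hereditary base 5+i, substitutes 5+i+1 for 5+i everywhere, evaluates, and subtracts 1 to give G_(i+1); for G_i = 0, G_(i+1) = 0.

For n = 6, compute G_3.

5

step 0: 6 = 5 + 1; sub 6 for 5: 6 + 1; = 7; G_1 = 7−1 = 6
step 1: 6 = 6; sub 7 for 6: 7; = 7; G_2 = 7−1 = 6
step 2: 6 = 6; sub 8 for 7: 6; = 6; G_3 = 6−1 = 5
step 3: 5 = 5; sub 9 for 8: 5; = 5; G_4 = 5−1 = 4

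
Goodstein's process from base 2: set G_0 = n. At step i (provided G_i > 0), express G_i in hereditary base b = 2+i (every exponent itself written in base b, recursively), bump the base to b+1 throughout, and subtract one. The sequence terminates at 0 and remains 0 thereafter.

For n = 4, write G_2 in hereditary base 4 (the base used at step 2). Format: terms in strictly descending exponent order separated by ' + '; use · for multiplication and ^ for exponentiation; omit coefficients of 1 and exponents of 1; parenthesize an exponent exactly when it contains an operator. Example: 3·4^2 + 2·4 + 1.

4 —HB2→ 2^2 —bump→ 3^3 = 27 —(−1)→ 26
26 —HB3→ 2·3^2 + 2·3 + 2 —bump→ 2·4^2 + 2·4 + 2 = 42 —(−1)→ 41

2·4^2 + 2·4 + 1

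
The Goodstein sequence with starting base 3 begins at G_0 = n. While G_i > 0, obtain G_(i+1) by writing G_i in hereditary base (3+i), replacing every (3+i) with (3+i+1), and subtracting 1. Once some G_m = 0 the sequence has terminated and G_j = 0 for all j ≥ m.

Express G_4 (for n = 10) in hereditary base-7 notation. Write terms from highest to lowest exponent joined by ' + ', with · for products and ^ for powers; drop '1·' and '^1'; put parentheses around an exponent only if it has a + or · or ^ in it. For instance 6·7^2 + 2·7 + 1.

[0] 10 ≡ 3^2 + 1 (base 3). Lift 4: 17. −1: 16.
[1] 16 ≡ 4^2 (base 4). Lift 5: 25. −1: 24.
[2] 24 ≡ 4·5 + 4 (base 5). Lift 6: 28. −1: 27.
[3] 27 ≡ 4·6 + 3 (base 6). Lift 7: 31. −1: 30.
[4] 30 ≡ 4·7 + 2 (base 7). Lift 8: 34. −1: 33.

4·7 + 2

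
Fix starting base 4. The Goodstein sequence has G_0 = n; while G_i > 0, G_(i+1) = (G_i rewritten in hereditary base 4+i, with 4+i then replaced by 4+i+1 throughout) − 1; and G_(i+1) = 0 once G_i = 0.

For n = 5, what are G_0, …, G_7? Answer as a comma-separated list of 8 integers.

5, 5, 5, 4, 3, 2, 1, 0

5 —HB4→ 4 + 1 —bump→ 5 + 1 = 6 —(−1)→ 5
5 —HB5→ 5 —bump→ 6 = 6 —(−1)→ 5
5 —HB6→ 5 —bump→ 5 = 5 —(−1)→ 4
4 —HB7→ 4 —bump→ 4 = 4 —(−1)→ 3
3 —HB8→ 3 —bump→ 3 = 3 —(−1)→ 2
2 —HB9→ 2 —bump→ 2 = 2 —(−1)→ 1
1 —HB10→ 1 —bump→ 1 = 1 —(−1)→ 0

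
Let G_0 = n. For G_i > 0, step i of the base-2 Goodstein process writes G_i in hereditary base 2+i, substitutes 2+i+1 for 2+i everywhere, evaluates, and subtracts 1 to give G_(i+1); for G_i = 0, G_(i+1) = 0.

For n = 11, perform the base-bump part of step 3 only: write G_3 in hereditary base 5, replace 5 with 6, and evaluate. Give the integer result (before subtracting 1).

base 2: 11 = 2^(2 + 1) + 2 + 1; at 3: 3^(3 + 1) + 3 + 1 = 85; next = 84
base 3: 84 = 3^(3 + 1) + 3; at 4: 4^(4 + 1) + 4 = 1028; next = 1027
base 4: 1027 = 4^(4 + 1) + 3; at 5: 5^(5 + 1) + 3 = 15628; next = 15627

279938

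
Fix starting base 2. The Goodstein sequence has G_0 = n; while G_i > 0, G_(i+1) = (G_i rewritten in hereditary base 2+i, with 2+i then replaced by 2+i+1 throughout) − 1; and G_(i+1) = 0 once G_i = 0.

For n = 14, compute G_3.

18750

G_0 = 14. HB_2(14) = 2^(2 + 1) + 2^2 + 2. Bump = 111. G_1 = 110.
G_1 = 110. HB_3(110) = 3^(3 + 1) + 3^3 + 2. Bump = 1282. G_2 = 1281.
G_2 = 1281. HB_4(1281) = 4^(4 + 1) + 4^4 + 1. Bump = 18751. G_3 = 18750.
G_3 = 18750. HB_5(18750) = 5^(5 + 1) + 5^5. Bump = 326592. G_4 = 326591.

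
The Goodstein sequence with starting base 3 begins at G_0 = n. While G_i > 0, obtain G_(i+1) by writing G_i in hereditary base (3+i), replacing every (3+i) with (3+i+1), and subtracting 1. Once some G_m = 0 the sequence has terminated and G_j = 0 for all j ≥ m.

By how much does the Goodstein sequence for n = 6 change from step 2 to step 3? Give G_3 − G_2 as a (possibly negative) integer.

G_0 = 6. HB_3(6) = 2·3. Bump = 8. G_1 = 7.
G_1 = 7. HB_4(7) = 4 + 3. Bump = 8. G_2 = 7.
G_2 = 7. HB_5(7) = 5 + 2. Bump = 8. G_3 = 7.

0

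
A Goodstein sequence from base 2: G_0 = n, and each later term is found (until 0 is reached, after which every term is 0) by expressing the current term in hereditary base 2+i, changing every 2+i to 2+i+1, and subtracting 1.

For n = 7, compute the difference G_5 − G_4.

G_0 = 7. HB_2(7) = 2^2 + 2 + 1. Bump = 31. G_1 = 30.
G_1 = 30. HB_3(30) = 3^3 + 3. Bump = 260. G_2 = 259.
G_2 = 259. HB_4(259) = 4^4 + 3. Bump = 3128. G_3 = 3127.
G_3 = 3127. HB_5(3127) = 5^5 + 2. Bump = 46658. G_4 = 46657.
G_4 = 46657. HB_6(46657) = 6^6 + 1. Bump = 823544. G_5 = 823543.

776886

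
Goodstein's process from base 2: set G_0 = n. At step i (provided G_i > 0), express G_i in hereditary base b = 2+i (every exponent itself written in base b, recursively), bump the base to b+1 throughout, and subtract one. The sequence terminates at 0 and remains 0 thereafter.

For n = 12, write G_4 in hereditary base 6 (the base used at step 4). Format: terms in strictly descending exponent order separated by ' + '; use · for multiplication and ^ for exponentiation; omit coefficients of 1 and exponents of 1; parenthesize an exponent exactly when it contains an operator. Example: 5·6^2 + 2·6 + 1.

6^(6 + 1) + 2·6^2 + 6 + 5

[0] 12 ≡ 2^(2 + 1) + 2^2 (base 2). Lift 3: 108. −1: 107.
[1] 107 ≡ 3^(3 + 1) + 2·3^2 + 2·3 + 2 (base 3). Lift 4: 1066. −1: 1065.
[2] 1065 ≡ 4^(4 + 1) + 2·4^2 + 2·4 + 1 (base 4). Lift 5: 15686. −1: 15685.
[3] 15685 ≡ 5^(5 + 1) + 2·5^2 + 2·5 (base 5). Lift 6: 280020. −1: 280019.
[4] 280019 ≡ 6^(6 + 1) + 2·6^2 + 6 + 5 (base 6). Lift 7: 5764911. −1: 5764910.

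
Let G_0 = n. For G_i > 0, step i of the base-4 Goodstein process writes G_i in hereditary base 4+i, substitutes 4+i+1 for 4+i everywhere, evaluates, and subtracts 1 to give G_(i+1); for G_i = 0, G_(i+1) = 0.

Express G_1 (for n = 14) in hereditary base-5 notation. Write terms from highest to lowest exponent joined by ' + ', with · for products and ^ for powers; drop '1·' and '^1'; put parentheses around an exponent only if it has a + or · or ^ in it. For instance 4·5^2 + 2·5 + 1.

G_0 = 14. HB_4(14) = 3·4 + 2. Bump = 17. G_1 = 16.
G_1 = 16. HB_5(16) = 3·5 + 1. Bump = 19. G_2 = 18.

3·5 + 1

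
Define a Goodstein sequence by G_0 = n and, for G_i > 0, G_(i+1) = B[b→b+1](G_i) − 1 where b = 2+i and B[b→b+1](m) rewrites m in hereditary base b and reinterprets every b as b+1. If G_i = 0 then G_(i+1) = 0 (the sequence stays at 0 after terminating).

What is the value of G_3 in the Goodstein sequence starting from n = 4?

60

[0] 4 ≡ 2^2 (base 2). Lift 3: 27. −1: 26.
[1] 26 ≡ 2·3^2 + 2·3 + 2 (base 3). Lift 4: 42. −1: 41.
[2] 41 ≡ 2·4^2 + 2·4 + 1 (base 4). Lift 5: 61. −1: 60.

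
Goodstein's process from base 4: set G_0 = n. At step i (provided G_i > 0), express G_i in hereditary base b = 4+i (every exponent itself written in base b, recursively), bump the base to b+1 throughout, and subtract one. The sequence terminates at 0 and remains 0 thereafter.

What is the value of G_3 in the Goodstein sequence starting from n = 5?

[0] 5 ≡ 4 + 1 (base 4). Lift 5: 6. −1: 5.
[1] 5 ≡ 5 (base 5). Lift 6: 6. −1: 5.
[2] 5 ≡ 5 (base 6). Lift 7: 5. −1: 4.

4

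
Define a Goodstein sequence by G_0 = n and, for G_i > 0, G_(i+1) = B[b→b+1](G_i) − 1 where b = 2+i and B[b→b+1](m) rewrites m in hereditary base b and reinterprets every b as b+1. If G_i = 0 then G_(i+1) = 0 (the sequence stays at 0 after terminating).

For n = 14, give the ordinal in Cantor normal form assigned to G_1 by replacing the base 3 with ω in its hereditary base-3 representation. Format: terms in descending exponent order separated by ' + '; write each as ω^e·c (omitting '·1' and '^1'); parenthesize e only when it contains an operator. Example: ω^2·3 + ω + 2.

ω^(ω + 1) + ω^ω + 2

G_0 = 14. HB_2(14) = 2^(2 + 1) + 2^2 + 2. Bump = 111. G_1 = 110.
G_1 = 110. HB_3(110) = 3^(3 + 1) + 3^3 + 2. Bump = 1282. G_2 = 1281.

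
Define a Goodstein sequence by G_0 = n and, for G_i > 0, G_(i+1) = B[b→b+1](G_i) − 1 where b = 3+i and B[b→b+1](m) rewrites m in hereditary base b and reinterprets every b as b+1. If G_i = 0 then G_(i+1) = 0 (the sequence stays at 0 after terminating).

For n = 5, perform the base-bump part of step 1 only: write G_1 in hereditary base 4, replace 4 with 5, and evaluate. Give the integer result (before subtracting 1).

6

G_0 = 5. HB_3(5) = 3 + 2. Bump = 6. G_1 = 5.
G_1 = 5. HB_4(5) = 4 + 1. Bump = 6. G_2 = 5.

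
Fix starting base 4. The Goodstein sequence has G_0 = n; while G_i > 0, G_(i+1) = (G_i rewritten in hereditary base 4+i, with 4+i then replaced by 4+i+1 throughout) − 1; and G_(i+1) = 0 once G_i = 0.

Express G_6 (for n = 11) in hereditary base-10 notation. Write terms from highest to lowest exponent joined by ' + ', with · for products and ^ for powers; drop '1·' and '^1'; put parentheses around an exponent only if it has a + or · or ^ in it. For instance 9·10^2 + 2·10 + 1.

[0] 11 ≡ 2·4 + 3 (base 4). Lift 5: 13. −1: 12.
[1] 12 ≡ 2·5 + 2 (base 5). Lift 6: 14. −1: 13.
[2] 13 ≡ 2·6 + 1 (base 6). Lift 7: 15. −1: 14.
[3] 14 ≡ 2·7 (base 7). Lift 8: 16. −1: 15.
[4] 15 ≡ 8 + 7 (base 8). Lift 9: 16. −1: 15.
[5] 15 ≡ 9 + 6 (base 9). Lift 10: 16. −1: 15.
[6] 15 ≡ 10 + 5 (base 10). Lift 11: 16. −1: 15.

10 + 5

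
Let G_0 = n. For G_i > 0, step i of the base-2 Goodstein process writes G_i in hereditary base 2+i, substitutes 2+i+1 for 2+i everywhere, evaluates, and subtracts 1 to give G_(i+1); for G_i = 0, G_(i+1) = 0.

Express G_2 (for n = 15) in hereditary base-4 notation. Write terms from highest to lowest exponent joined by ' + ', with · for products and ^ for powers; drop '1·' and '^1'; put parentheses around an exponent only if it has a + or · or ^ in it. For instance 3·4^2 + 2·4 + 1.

4^(4 + 1) + 4^4 + 3

G_0 = 15. HB_2(15) = 2^(2 + 1) + 2^2 + 2 + 1. Bump = 112. G_1 = 111.
G_1 = 111. HB_3(111) = 3^(3 + 1) + 3^3 + 3. Bump = 1284. G_2 = 1283.
G_2 = 1283. HB_4(1283) = 4^(4 + 1) + 4^4 + 3. Bump = 18753. G_3 = 18752.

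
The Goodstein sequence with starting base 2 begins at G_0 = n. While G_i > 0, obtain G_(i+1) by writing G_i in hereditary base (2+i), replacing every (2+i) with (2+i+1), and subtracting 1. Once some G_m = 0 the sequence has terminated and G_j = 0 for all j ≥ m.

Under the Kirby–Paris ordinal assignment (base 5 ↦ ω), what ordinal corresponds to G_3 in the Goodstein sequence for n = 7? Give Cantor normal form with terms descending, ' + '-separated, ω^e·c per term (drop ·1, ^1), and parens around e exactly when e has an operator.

ω^ω + 2

(0) 7|_2 = 2^2 + 2 + 1 ↦ 3^3 + 3 + 1|_3 = 31 ⇒ 30
(1) 30|_3 = 3^3 + 3 ↦ 4^4 + 4|_4 = 260 ⇒ 259
(2) 259|_4 = 4^4 + 3 ↦ 5^5 + 3|_5 = 3128 ⇒ 3127
(3) 3127|_5 = 5^5 + 2 ↦ 6^6 + 2|_6 = 46658 ⇒ 46657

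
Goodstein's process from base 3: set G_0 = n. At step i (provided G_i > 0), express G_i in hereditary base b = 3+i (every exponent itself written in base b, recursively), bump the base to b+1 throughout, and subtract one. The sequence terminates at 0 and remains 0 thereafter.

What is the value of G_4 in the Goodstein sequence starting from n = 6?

step 0: 6 = 2·3; sub 4 for 3: 2·4; = 8; G_1 = 8−1 = 7
step 1: 7 = 4 + 3; sub 5 for 4: 5 + 3; = 8; G_2 = 8−1 = 7
step 2: 7 = 5 + 2; sub 6 for 5: 6 + 2; = 8; G_3 = 8−1 = 7
step 3: 7 = 6 + 1; sub 7 for 6: 7 + 1; = 8; G_4 = 8−1 = 7
step 4: 7 = 7; sub 8 for 7: 8; = 8; G_5 = 8−1 = 7

7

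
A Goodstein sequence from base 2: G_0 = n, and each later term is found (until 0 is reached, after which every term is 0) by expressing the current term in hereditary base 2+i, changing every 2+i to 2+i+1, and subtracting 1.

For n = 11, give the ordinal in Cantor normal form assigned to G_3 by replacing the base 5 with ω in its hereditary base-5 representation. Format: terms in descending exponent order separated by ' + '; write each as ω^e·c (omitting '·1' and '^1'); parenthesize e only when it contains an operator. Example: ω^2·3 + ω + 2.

(0) 11|_2 = 2^(2 + 1) + 2 + 1 ↦ 3^(3 + 1) + 3 + 1|_3 = 85 ⇒ 84
(1) 84|_3 = 3^(3 + 1) + 3 ↦ 4^(4 + 1) + 4|_4 = 1028 ⇒ 1027
(2) 1027|_4 = 4^(4 + 1) + 3 ↦ 5^(5 + 1) + 3|_5 = 15628 ⇒ 15627

ω^(ω + 1) + 2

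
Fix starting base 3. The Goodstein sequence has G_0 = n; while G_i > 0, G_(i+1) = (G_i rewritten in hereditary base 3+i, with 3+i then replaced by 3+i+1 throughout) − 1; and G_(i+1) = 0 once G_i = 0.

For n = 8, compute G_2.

10

step 0: 8 = 2·3 + 2; sub 4 for 3: 2·4 + 2; = 10; G_1 = 10−1 = 9
step 1: 9 = 2·4 + 1; sub 5 for 4: 2·5 + 1; = 11; G_2 = 11−1 = 10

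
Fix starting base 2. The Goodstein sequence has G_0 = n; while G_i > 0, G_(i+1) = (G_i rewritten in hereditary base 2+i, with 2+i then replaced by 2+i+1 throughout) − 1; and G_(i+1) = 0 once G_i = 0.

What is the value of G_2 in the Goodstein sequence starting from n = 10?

1025

G_0 = 10. HB_2(10) = 2^(2 + 1) + 2. Bump = 84. G_1 = 83.
G_1 = 83. HB_3(83) = 3^(3 + 1) + 2. Bump = 1026. G_2 = 1025.
G_2 = 1025. HB_4(1025) = 4^(4 + 1) + 1. Bump = 15626. G_3 = 15625.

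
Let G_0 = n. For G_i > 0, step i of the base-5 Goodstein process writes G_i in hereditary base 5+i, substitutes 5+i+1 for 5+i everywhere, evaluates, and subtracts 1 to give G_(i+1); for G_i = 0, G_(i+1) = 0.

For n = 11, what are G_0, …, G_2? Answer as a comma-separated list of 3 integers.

11, 12, 13

i=0: 11 = 2·5 + 1 (b=5); 5→6: 2·6 + 1 = 13; 13−1 = 12
i=1: 12 = 2·6 (b=6); 6→7: 2·7 = 14; 14−1 = 13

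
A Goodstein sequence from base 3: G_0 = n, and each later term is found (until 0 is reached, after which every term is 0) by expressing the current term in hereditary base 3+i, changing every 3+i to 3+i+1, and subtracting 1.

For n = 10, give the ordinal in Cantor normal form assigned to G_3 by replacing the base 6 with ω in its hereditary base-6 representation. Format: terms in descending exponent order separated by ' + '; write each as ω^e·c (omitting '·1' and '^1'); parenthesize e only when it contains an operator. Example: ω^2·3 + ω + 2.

10 —HB3→ 3^2 + 1 —bump→ 4^2 + 1 = 17 —(−1)→ 16
16 —HB4→ 4^2 —bump→ 5^2 = 25 —(−1)→ 24
24 —HB5→ 4·5 + 4 —bump→ 4·6 + 4 = 28 —(−1)→ 27
27 —HB6→ 4·6 + 3 —bump→ 4·7 + 3 = 31 —(−1)→ 30

ω·4 + 3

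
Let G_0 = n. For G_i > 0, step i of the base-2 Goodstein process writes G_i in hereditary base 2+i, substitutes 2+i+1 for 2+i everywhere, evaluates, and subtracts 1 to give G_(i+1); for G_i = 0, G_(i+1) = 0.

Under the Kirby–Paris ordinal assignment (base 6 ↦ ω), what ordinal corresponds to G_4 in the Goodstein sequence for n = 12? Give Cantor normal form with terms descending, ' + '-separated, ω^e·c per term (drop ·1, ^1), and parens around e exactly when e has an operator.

G_0 = 12. HB_2(12) = 2^(2 + 1) + 2^2. Bump = 108. G_1 = 107.
G_1 = 107. HB_3(107) = 3^(3 + 1) + 2·3^2 + 2·3 + 2. Bump = 1066. G_2 = 1065.
G_2 = 1065. HB_4(1065) = 4^(4 + 1) + 2·4^2 + 2·4 + 1. Bump = 15686. G_3 = 15685.
G_3 = 15685. HB_5(15685) = 5^(5 + 1) + 2·5^2 + 2·5. Bump = 280020. G_4 = 280019.
G_4 = 280019. HB_6(280019) = 6^(6 + 1) + 2·6^2 + 6 + 5. Bump = 5764911. G_5 = 5764910.

ω^(ω + 1) + ω^2·2 + ω + 5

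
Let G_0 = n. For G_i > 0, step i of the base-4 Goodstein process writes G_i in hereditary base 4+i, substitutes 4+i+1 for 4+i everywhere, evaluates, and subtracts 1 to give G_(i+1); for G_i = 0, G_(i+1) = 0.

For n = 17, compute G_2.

step 0: 17 = 4^2 + 1; sub 5 for 4: 5^2 + 1; = 26; G_1 = 26−1 = 25
step 1: 25 = 5^2; sub 6 for 5: 6^2; = 36; G_2 = 36−1 = 35
step 2: 35 = 5·6 + 5; sub 7 for 6: 5·7 + 5; = 40; G_3 = 40−1 = 39

35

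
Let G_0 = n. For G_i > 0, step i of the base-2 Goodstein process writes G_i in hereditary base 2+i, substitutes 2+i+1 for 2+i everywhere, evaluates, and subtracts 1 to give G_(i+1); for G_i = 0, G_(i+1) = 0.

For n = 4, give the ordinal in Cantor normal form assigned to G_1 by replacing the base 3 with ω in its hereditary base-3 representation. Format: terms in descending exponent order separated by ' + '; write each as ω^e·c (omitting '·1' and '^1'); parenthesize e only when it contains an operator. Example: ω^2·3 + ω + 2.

G_0=4  [base 2] 2^2  →[2↦3]→  3^3 = 27  −1 ⇒ G_1=26
G_1=26  [base 3] 2·3^2 + 2·3 + 2  →[3↦4]→  2·4^2 + 2·4 + 2 = 42  −1 ⇒ G_2=41

ω^2·2 + ω·2 + 2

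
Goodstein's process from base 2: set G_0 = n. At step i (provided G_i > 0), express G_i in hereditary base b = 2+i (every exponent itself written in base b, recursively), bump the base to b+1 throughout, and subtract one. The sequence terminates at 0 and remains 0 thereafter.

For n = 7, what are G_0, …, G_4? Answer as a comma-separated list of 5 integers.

[0] 7 ≡ 2^2 + 2 + 1 (base 2). Lift 3: 31. −1: 30.
[1] 30 ≡ 3^3 + 3 (base 3). Lift 4: 260. −1: 259.
[2] 259 ≡ 4^4 + 3 (base 4). Lift 5: 3128. −1: 3127.
[3] 3127 ≡ 5^5 + 2 (base 5). Lift 6: 46658. −1: 46657.

7, 30, 259, 3127, 46657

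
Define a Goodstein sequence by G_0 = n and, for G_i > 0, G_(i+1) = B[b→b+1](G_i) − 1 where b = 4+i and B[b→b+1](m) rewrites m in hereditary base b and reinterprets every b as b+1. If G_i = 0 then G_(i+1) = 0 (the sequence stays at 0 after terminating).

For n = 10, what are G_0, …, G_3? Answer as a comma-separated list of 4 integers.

(0) 10|_4 = 2·4 + 2 ↦ 2·5 + 2|_5 = 12 ⇒ 11
(1) 11|_5 = 2·5 + 1 ↦ 2·6 + 1|_6 = 13 ⇒ 12
(2) 12|_6 = 2·6 ↦ 2·7|_7 = 14 ⇒ 13

10, 11, 12, 13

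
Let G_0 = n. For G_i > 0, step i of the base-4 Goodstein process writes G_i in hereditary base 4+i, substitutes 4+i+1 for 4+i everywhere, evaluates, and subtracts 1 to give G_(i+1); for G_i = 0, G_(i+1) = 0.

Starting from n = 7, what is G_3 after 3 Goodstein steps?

7

G_0 = 7. HB_4(7) = 4 + 3. Bump = 8. G_1 = 7.
G_1 = 7. HB_5(7) = 5 + 2. Bump = 8. G_2 = 7.
G_2 = 7. HB_6(7) = 6 + 1. Bump = 8. G_3 = 7.
G_3 = 7. HB_7(7) = 7. Bump = 8. G_4 = 7.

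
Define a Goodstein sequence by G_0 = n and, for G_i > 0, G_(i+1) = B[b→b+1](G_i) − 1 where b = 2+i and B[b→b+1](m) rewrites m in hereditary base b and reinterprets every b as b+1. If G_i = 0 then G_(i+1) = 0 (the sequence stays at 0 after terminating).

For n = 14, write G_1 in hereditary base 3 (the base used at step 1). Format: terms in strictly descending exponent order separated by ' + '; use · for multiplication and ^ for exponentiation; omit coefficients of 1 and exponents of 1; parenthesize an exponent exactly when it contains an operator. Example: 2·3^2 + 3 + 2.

3^(3 + 1) + 3^3 + 2

G_0=14  [base 2] 2^(2 + 1) + 2^2 + 2  →[2↦3]→  3^(3 + 1) + 3^3 + 3 = 111  −1 ⇒ G_1=110
G_1=110  [base 3] 3^(3 + 1) + 3^3 + 2  →[3↦4]→  4^(4 + 1) + 4^4 + 2 = 1282  −1 ⇒ G_2=1281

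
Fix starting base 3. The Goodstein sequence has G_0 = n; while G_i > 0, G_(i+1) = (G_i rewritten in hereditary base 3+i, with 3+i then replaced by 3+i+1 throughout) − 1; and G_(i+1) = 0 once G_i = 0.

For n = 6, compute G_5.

i=0: 6 = 2·3 (b=3); 3→4: 2·4 = 8; 8−1 = 7
i=1: 7 = 4 + 3 (b=4); 4→5: 5 + 3 = 8; 8−1 = 7
i=2: 7 = 5 + 2 (b=5); 5→6: 6 + 2 = 8; 8−1 = 7
i=3: 7 = 6 + 1 (b=6); 6→7: 7 + 1 = 8; 8−1 = 7
i=4: 7 = 7 (b=7); 7→8: 8 = 8; 8−1 = 7
i=5: 7 = 7 (b=8); 8→9: 7 = 7; 7−1 = 6

7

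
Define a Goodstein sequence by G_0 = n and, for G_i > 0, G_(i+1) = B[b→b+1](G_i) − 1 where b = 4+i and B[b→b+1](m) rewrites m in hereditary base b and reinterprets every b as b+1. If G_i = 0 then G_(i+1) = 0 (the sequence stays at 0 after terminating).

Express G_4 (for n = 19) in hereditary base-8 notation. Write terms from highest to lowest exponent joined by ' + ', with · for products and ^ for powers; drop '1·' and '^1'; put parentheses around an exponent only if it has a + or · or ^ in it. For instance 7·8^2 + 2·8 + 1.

G_0 = 19. HB_4(19) = 4^2 + 3. Bump = 28. G_1 = 27.
G_1 = 27. HB_5(27) = 5^2 + 2. Bump = 38. G_2 = 37.
G_2 = 37. HB_6(37) = 6^2 + 1. Bump = 50. G_3 = 49.
G_3 = 49. HB_7(49) = 7^2. Bump = 64. G_4 = 63.
G_4 = 63. HB_8(63) = 7·8 + 7. Bump = 70. G_5 = 69.

7·8 + 7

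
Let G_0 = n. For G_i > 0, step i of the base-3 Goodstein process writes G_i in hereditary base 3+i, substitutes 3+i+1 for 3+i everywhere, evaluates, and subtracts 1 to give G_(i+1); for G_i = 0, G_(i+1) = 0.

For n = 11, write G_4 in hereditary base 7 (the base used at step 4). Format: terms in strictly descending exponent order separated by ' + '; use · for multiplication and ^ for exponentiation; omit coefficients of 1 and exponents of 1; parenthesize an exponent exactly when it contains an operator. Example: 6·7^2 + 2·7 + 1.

5·7 + 4

[0] 11 ≡ 3^2 + 2 (base 3). Lift 4: 18. −1: 17.
[1] 17 ≡ 4^2 + 1 (base 4). Lift 5: 26. −1: 25.
[2] 25 ≡ 5^2 (base 5). Lift 6: 36. −1: 35.
[3] 35 ≡ 5·6 + 5 (base 6). Lift 7: 40. −1: 39.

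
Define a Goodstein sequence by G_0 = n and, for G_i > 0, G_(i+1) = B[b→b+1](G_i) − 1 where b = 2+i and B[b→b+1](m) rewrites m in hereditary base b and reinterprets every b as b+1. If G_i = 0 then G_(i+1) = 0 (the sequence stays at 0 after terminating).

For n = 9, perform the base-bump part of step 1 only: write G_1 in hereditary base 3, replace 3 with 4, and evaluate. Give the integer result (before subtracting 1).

9 —HB2→ 2^(2 + 1) + 1 —bump→ 3^(3 + 1) + 1 = 82 —(−1)→ 81
81 —HB3→ 3^(3 + 1) —bump→ 4^(4 + 1) = 1024 —(−1)→ 1023

1024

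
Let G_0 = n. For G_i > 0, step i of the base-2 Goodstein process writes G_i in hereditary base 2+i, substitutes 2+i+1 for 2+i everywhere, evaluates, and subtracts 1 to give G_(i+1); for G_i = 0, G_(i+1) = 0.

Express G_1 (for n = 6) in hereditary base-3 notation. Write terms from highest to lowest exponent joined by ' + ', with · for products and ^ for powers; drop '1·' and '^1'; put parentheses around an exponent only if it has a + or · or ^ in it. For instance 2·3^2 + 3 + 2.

G_0 = 6. HB_2(6) = 2^2 + 2. Bump = 30. G_1 = 29.
G_1 = 29. HB_3(29) = 3^3 + 2. Bump = 258. G_2 = 257.

3^3 + 2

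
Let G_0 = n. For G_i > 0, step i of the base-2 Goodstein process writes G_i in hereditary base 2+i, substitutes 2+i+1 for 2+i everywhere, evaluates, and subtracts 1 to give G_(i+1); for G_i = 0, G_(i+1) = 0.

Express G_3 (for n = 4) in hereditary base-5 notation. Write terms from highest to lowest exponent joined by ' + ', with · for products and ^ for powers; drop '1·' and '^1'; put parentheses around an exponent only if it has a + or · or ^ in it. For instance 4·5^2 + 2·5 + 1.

2·5^2 + 2·5

step 0: 4 = 2^2; sub 3 for 2: 3^3; = 27; G_1 = 27−1 = 26
step 1: 26 = 2·3^2 + 2·3 + 2; sub 4 for 3: 2·4^2 + 2·4 + 2; = 42; G_2 = 42−1 = 41
step 2: 41 = 2·4^2 + 2·4 + 1; sub 5 for 4: 2·5^2 + 2·5 + 1; = 61; G_3 = 61−1 = 60
step 3: 60 = 2·5^2 + 2·5; sub 6 for 5: 2·6^2 + 2·6; = 84; G_4 = 84−1 = 83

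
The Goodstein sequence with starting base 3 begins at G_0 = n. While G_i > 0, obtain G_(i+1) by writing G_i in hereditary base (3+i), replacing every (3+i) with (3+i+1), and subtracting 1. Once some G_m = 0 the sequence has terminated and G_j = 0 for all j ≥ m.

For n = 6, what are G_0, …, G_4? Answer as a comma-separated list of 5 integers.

6, 7, 7, 7, 7

(0) 6|_3 = 2·3 ↦ 2·4|_4 = 8 ⇒ 7
(1) 7|_4 = 4 + 3 ↦ 5 + 3|_5 = 8 ⇒ 7
(2) 7|_5 = 5 + 2 ↦ 6 + 2|_6 = 8 ⇒ 7
(3) 7|_6 = 6 + 1 ↦ 7 + 1|_7 = 8 ⇒ 7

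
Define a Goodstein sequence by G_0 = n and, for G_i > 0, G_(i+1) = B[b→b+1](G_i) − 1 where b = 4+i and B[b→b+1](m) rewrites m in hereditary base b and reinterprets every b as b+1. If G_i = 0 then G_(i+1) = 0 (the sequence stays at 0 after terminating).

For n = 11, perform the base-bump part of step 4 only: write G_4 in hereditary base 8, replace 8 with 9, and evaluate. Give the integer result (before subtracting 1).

step 0: 11 = 2·4 + 3; sub 5 for 4: 2·5 + 3; = 13; G_1 = 13−1 = 12
step 1: 12 = 2·5 + 2; sub 6 for 5: 2·6 + 2; = 14; G_2 = 14−1 = 13
step 2: 13 = 2·6 + 1; sub 7 for 6: 2·7 + 1; = 15; G_3 = 15−1 = 14
step 3: 14 = 2·7; sub 8 for 7: 2·8; = 16; G_4 = 16−1 = 15
step 4: 15 = 8 + 7; sub 9 for 8: 9 + 7; = 16; G_5 = 16−1 = 15

16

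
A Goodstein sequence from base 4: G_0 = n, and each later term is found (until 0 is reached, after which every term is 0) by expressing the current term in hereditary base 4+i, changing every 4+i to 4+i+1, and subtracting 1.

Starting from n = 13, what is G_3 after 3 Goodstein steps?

18

[0] 13 ≡ 3·4 + 1 (base 4). Lift 5: 16. −1: 15.
[1] 15 ≡ 3·5 (base 5). Lift 6: 18. −1: 17.
[2] 17 ≡ 2·6 + 5 (base 6). Lift 7: 19. −1: 18.
[3] 18 ≡ 2·7 + 4 (base 7). Lift 8: 20. −1: 19.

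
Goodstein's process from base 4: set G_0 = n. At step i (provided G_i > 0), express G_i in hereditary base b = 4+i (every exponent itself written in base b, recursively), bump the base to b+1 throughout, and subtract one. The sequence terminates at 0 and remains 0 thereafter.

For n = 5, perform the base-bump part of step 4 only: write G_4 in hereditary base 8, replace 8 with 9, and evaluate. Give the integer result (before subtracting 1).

3

i=0: 5 = 4 + 1 (b=4); 4→5: 5 + 1 = 6; 6−1 = 5
i=1: 5 = 5 (b=5); 5→6: 6 = 6; 6−1 = 5
i=2: 5 = 5 (b=6); 6→7: 5 = 5; 5−1 = 4
i=3: 4 = 4 (b=7); 7→8: 4 = 4; 4−1 = 3
i=4: 3 = 3 (b=8); 8→9: 3 = 3; 3−1 = 2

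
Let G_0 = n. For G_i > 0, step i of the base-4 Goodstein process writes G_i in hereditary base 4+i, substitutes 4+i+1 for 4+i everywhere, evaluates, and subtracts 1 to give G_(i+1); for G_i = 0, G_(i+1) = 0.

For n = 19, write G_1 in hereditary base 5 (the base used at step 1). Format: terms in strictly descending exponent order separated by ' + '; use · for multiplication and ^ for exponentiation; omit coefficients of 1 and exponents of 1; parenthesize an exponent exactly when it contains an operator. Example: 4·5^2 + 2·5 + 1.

19 —HB4→ 4^2 + 3 —bump→ 5^2 + 3 = 28 —(−1)→ 27
27 —HB5→ 5^2 + 2 —bump→ 6^2 + 2 = 38 —(−1)→ 37

5^2 + 2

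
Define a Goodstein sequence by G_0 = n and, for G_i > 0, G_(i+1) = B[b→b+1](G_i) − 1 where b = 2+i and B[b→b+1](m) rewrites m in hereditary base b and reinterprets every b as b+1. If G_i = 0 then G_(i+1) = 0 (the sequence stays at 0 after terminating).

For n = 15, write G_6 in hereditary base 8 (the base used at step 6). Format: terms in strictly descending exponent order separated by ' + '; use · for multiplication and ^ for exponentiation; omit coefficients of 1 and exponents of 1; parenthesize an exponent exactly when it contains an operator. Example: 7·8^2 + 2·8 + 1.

8^(8 + 1) + 7·8^7 + 7·8^6 + 7·8^5 + 7·8^4 + 7·8^3 + 7·8^2 + 7·8 + 7

(0) 15|_2 = 2^(2 + 1) + 2^2 + 2 + 1 ↦ 3^(3 + 1) + 3^3 + 3 + 1|_3 = 112 ⇒ 111
(1) 111|_3 = 3^(3 + 1) + 3^3 + 3 ↦ 4^(4 + 1) + 4^4 + 4|_4 = 1284 ⇒ 1283
(2) 1283|_4 = 4^(4 + 1) + 4^4 + 3 ↦ 5^(5 + 1) + 5^5 + 3|_5 = 18753 ⇒ 18752
(3) 18752|_5 = 5^(5 + 1) + 5^5 + 2 ↦ 6^(6 + 1) + 6^6 + 2|_6 = 326594 ⇒ 326593
(4) 326593|_6 = 6^(6 + 1) + 6^6 + 1 ↦ 7^(7 + 1) + 7^7 + 1|_7 = 6588345 ⇒ 6588344
(5) 6588344|_7 = 7^(7 + 1) + 7^7 ↦ 8^(8 + 1) + 8^8|_8 = 150994944 ⇒ 150994943
(6) 150994943|_8 = 8^(8 + 1) + 7·8^7 + 7·8^6 + 7·8^5 + 7·8^4 + 7·8^3 + 7·8^2 + 7·8 + 7 ↦ 9^(9 + 1) + 7·9^7 + 7·9^6 + 7·9^5 + 7·9^4 + 7·9^3 + 7·9^2 + 7·9 + 7|_9 = 3524450281 ⇒ 3524450280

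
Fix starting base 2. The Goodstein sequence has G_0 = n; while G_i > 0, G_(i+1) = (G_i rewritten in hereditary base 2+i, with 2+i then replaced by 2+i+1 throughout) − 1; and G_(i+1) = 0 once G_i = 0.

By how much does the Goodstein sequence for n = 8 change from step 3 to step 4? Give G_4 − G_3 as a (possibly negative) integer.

base 2: 8 = 2^(2 + 1); at 3: 3^(3 + 1) = 81; next = 80
base 3: 80 = 2·3^3 + 2·3^2 + 2·3 + 2; at 4: 2·4^4 + 2·4^2 + 2·4 + 2 = 554; next = 553
base 4: 553 = 2·4^4 + 2·4^2 + 2·4 + 1; at 5: 2·5^5 + 2·5^2 + 2·5 + 1 = 6311; next = 6310
base 5: 6310 = 2·5^5 + 2·5^2 + 2·5; at 6: 2·6^6 + 2·6^2 + 2·6 = 93396; next = 93395

87085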